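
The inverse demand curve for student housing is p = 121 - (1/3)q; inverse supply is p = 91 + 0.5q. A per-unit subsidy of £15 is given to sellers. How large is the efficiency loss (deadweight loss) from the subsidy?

Deadweight loss = £135

Pre-subsidy: 121 - (1/3)q = 91 + 0.5q gives q* = 36 and p* = 109.
With the subsidy, sellers receive ps = pb + 15 for each unit, where pb is the price buyers pay.
On the curves, pb = 121 - (1/3)q and ps = 91 + 0.5q; the wedge ps − pb = 15 gives 91 + 0.5q − (121 - (1/3)q) = 15, so q' = 54.
Then pb = 121 − (1/3)·54 = 103 and ps = 91 + 0.5·54 = 118.
The subsidy expands output by 54 − 36 = 18 past the efficient level; on those units the gap between marginal cost and willingness to pay runs from 0 up to 15.
DWL = ½ × 15 × 18 = 135.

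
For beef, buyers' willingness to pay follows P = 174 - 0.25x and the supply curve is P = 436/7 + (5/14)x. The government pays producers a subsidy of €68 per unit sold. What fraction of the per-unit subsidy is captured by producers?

Producer share = 10/17

Pre-subsidy: 174 - 0.25x = 436/7 + (5/14)x gives x* = 184 and P* = 128.
With the subsidy, sellers receive Ps = Pb + 68 for each unit, where Pb is the price buyers pay.
On the curves, Pb = 174 - 0.25x and Ps = 436/7 + (5/14)x; the wedge Ps − Pb = 68 gives 436/7 + (5/14)x − (174 - 0.25x) = 68, so x' = 296.
Then Pb = 174 − 0.25·296 = 100 and Ps = 436/7 + (5/14)·296 = 168.
Buyers' price falls by P* − Pb = 128 − 100 = 28; sellers' price rises by Ps − P* = 168 − 128 = 40.
So producers capture 40/68 = 10/17 of each unit of subsidy.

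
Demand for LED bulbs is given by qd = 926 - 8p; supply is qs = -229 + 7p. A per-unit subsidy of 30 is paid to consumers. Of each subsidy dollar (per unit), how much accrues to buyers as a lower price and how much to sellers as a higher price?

Buyers gain 14 per unit; sellers gain 16 per unit

Pre-subsidy: 926 - 8p = -229 + 7p gives p* = 77, q* = 310.
With the rebate, buyers effectively pay pb = ps − 30, where ps is the price sellers receive.
Demand in terms of ps becomes qd = 926 − 8(ps − 30) = 1166 - 8ps. Setting this equal to supply: 1166 - 8ps = -229 + 7ps, so ps = 93.
Buyers pay pb = 93 − 30 = 63; q' = -229 + 7·93 = 422.
Buyers' price falls by p* − pb = 77 − 63 = 14; sellers' price rises by ps − p* = 93 − 77 = 16.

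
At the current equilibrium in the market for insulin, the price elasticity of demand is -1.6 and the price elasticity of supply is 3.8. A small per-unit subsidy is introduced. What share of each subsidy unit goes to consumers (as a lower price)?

Consumer share = 19/27

For a small subsidy around the equilibrium, the benefit split depends on the relative slopes, which at a point are proportional to the elasticities.
Buyer share = εs/(εs + |εd|) = 3.8/(3.8 + 1.6) = 19/27; seller share = |εd|/(εs + |εd|) = 8/27.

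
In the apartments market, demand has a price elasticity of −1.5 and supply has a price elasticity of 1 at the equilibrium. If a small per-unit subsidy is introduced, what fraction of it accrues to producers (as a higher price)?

For a small subsidy around the equilibrium, the benefit split depends on the relative slopes, which at a point are proportional to the elasticities.
Buyer share = εs/(εs + |εd|) = 1/(1 + 1.5) = 0.4; seller share = |εd|/(εs + |εd|) = 0.6.
So producers capture 0.6 of the subsidy.

Producer share = 0.6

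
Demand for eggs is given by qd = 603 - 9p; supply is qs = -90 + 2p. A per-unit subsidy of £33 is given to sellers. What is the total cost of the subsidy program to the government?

Government cost = £2970

Pre-subsidy: 603 - 9p = -90 + 2p gives p* = 63, q* = 36.
With the subsidy, sellers receive ps = pb + 33 for each unit, where pb is the price buyers pay.
Supply in terms of pb becomes qs = -90 + 2(pb + 33) = -24 + 2pb. Setting this equal to demand: 603 - 9pb = -24 + 2pb, so pb = 57.
Sellers receive ps = 57 + 33 = 90; q' = 603 − 9·57 = 90.
Government outlay = subsidy × quantity = 33 × 90 = 2970.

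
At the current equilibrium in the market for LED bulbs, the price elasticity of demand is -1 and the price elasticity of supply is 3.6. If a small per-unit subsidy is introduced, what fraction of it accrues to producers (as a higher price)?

For a small subsidy around the equilibrium, the benefit split depends on the relative slopes, which at a point are proportional to the elasticities.
Buyer share = εs/(εs + |εd|) = 3.6/(3.6 + 1) = 18/23; seller share = |εd|/(εs + |εd|) = 5/23.
So producers capture 5/23 of the subsidy.

Producer share = 5/23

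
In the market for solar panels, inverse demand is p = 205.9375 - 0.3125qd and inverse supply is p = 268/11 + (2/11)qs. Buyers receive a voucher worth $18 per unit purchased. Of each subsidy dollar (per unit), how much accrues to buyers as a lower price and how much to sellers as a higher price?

Buyers gain 330/29 per unit; sellers gain 192/29 per unit

Pre-subsidy: 205.9375 - 0.3125q = 268/11 + (2/11)q gives q* = 31957/87 and p* = 7930/87.
With the rebate, buyers effectively pay pb = ps − 18, where ps is the price sellers receive.
On the curves, pb = 205.9375 - 0.3125q and ps = 268/11 + (2/11)q; the wedge ps − pb = 18 gives 268/11 + (2/11)q − (205.9375 - 0.3125q) = 18, so q' = 35125/87.
Then pb = 205.9375 − 0.3125·(35125/87) = 6940/87 and ps = 268/11 + (2/11)·(35125/87) = 8506/87.
Buyers' price falls by p* − pb = 7930/87 − 6940/87 = 330/29; sellers' price rises by ps − p* = 8506/87 − 7930/87 = 192/29.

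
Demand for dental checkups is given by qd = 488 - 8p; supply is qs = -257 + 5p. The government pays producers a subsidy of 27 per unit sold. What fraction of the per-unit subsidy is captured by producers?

Producer share = 8/13

Pre-subsidy: 488 - 8p = -257 + 5p gives p* = 745/13, q* = 384/13.
With the subsidy, sellers receive ps = pb + 27 for each unit, where pb is the price buyers pay.
Supply in terms of pb becomes qs = -257 + 5(pb + 27) = -122 + 5pb. Setting this equal to demand: 488 - 8pb = -122 + 5pb, so pb = 610/13.
Sellers receive ps = 610/13 + 27 = 961/13; q' = 488 − 8·(610/13) = 1464/13.
Buyers' price falls by p* − pb = 745/13 − 610/13 = 135/13; sellers' price rises by ps − p* = 961/13 − 745/13 = 216/13.
So producers capture (216/13)/27 = 8/13 of each unit of subsidy.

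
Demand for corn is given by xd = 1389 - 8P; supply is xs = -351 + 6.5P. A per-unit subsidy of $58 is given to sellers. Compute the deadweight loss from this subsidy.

Pre-subsidy: 1389 - 8P = -351 + 6.5P gives P* = 120, x* = 429.
With the subsidy, sellers receive Ps = Pb + 58 for each unit, where Pb is the price buyers pay.
Supply in terms of Pb becomes xs = -351 + 6.5(Pb + 58) = 26 + 6.5Pb. Setting this equal to demand: 1389 - 8Pb = 26 + 6.5Pb, so Pb = 94.
Sellers receive Ps = 94 + 58 = 152; x' = 1389 − 8·94 = 637.
The subsidy expands output by 637 − 429 = 208 past the efficient level; on those units the gap between marginal cost and willingness to pay runs from 0 up to 58.
DWL = ½ × 58 × 208 = 6032.

Deadweight loss = $6032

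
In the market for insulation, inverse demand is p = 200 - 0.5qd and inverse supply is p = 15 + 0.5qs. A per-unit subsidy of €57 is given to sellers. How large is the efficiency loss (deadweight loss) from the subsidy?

Deadweight loss = €1624.5

Pre-subsidy: 200 - 0.5q = 15 + 0.5q gives q* = 185 and p* = 107.5.
With the subsidy, sellers receive ps = pb + 57 for each unit, where pb is the price buyers pay.
On the curves, pb = 200 - 0.5q and ps = 15 + 0.5q; the wedge ps − pb = 57 gives 15 + 0.5q − (200 - 0.5q) = 57, so q' = 242.
Then pb = 200 − 0.5·242 = 79 and ps = 15 + 0.5·242 = 136.
The subsidy expands output by 242 − 185 = 57 past the efficient level; on those units the gap between marginal cost and willingness to pay runs from 0 up to 57.
DWL = ½ × 57 × 57 = 1624.5.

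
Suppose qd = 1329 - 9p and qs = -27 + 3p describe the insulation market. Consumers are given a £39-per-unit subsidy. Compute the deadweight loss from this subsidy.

Deadweight loss = £1711.125

Pre-subsidy: 1329 - 9p = -27 + 3p gives p* = 113, q* = 312.
With the rebate, buyers effectively pay pb = ps − 39, where ps is the price sellers receive.
Demand in terms of ps becomes qd = 1329 − 9(ps − 39) = 1680 - 9ps. Setting this equal to supply: 1680 - 9ps = -27 + 3ps, so ps = 142.25.
Buyers pay pb = 142.25 − 39 = 103.25; q' = -27 + 3·142.25 = 399.75.
The subsidy expands output by 399.75 − 312 = 87.75 past the efficient level; on those units the gap between marginal cost and willingness to pay runs from 0 up to 39.
DWL = ½ × 39 × 87.75 = 1711.125.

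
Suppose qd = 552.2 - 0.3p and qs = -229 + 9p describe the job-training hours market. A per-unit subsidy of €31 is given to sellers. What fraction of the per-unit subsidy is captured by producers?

Producer share = 1/31

Pre-subsidy: 552.2 - 0.3p = -229 + 9p gives p* = 84, q* = 527.
With the subsidy, sellers receive ps = pb + 31 for each unit, where pb is the price buyers pay.
Supply in terms of pb becomes qs = -229 + 9(pb + 31) = 50 + 9pb. Setting this equal to demand: 552.2 - 0.3pb = 50 + 9pb, so pb = 54.
Sellers receive ps = 54 + 31 = 85; q' = 552.2 − 0.3·54 = 536.
Buyers' price falls by p* − pb = 84 − 54 = 30; sellers' price rises by ps − p* = 85 − 84 = 1.
So producers capture 1/31 = 1/31 of each unit of subsidy.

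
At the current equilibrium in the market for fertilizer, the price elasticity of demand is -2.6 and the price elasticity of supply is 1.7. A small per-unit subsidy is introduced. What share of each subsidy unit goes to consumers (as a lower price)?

Consumer share = 17/43

For a small subsidy around the equilibrium, the benefit split depends on the relative slopes, which at a point are proportional to the elasticities.
Buyer share = εs/(εs + |εd|) = 1.7/(1.7 + 2.6) = 17/43; seller share = |εd|/(εs + |εd|) = 26/43.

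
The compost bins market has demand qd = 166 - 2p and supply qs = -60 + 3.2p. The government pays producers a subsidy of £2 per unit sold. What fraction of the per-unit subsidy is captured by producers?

Pre-subsidy: 166 - 2p = -60 + 3.2p gives p* = 565/13, q* = 1028/13.
With the subsidy, sellers receive ps = pb + 2 for each unit, where pb is the price buyers pay.
Supply in terms of pb becomes qs = -60 + 3.2(pb + 2) = -53.6 + 3.2pb. Setting this equal to demand: 166 - 2pb = -53.6 + 3.2pb, so pb = 549/13.
Sellers receive ps = 549/13 + 2 = 575/13; q' = 166 − 2·(549/13) = 1060/13.
Buyers' price falls by p* − pb = 565/13 − 549/13 = 16/13; sellers' price rises by ps − p* = 575/13 − 565/13 = 10/13.
So producers capture (10/13)/2 = 5/13 of each unit of subsidy.

Producer share = 5/13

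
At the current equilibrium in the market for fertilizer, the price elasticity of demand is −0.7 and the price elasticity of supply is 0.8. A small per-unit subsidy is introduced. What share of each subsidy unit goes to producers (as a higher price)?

For a small subsidy around the equilibrium, the benefit split depends on the relative slopes, which at a point are proportional to the elasticities.
Buyer share = εs/(εs + |εd|) = 0.8/(0.8 + 0.7) = 8/15; seller share = |εd|/(εs + |εd|) = 7/15.
So producers capture 7/15 of the subsidy.

Producer share = 7/15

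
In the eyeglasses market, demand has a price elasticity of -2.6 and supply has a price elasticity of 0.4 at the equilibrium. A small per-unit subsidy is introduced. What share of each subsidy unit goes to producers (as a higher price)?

Producer share = 13/15

For a small subsidy around the equilibrium, the benefit split depends on the relative slopes, which at a point are proportional to the elasticities.
Buyer share = εs/(εs + |εd|) = 0.4/(0.4 + 2.6) = 2/15; seller share = |εd|/(εs + |εd|) = 13/15.
So producers capture 13/15 of the subsidy.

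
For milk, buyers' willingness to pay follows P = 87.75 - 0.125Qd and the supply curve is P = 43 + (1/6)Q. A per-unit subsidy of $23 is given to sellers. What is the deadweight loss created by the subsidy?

Pre-subsidy: 87.75 - 0.125Q = 43 + (1/6)Q gives Q* = 1074/7 and P* = 480/7.
With the subsidy, sellers receive Ps = Pb + 23 for each unit, where Pb is the price buyers pay.
On the curves, Pb = 87.75 - 0.125Q and Ps = 43 + (1/6)Q; the wedge Ps − Pb = 23 gives 43 + (1/6)Q − (87.75 - 0.125Q) = 23, so Q' = 1626/7.
Then Pb = 87.75 − 0.125·(1626/7) = 411/7 and Ps = 43 + (1/6)·(1626/7) = 572/7.
The subsidy expands output by 1626/7 − 1074/7 = 552/7 past the efficient level; on those units the gap between marginal cost and willingness to pay runs from 0 up to 23.
DWL = ½ × 23 × 552/7 = 6348/7.

Deadweight loss = 6348/7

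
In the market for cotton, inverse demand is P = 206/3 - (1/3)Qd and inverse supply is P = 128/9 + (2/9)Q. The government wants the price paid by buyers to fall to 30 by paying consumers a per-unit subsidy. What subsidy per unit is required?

At a buyer price of 30, quantity demanded is 206 − 3·30 = 116.
Sellers supply 116 only when they receive Ps = 128/9 + (2/9)·116 = 40.
s = Ps − Pb = 40 − 30 = 10.

Required subsidy s = 10 per unit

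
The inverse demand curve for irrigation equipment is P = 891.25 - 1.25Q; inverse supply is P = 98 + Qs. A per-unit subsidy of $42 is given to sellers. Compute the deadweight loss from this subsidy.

Deadweight loss = $392

Pre-subsidy: 891.25 - 1.25Q = 98 + Q gives Q* = 3173/9 and P* = 4055/9.
With the subsidy, sellers receive Ps = Pb + 42 for each unit, where Pb is the price buyers pay.
On the curves, Pb = 891.25 - 1.25Q and Ps = 98 + Q; the wedge Ps − Pb = 42 gives 98 + Q − (891.25 - 1.25Q) = 42, so Q' = 3341/9.
Then Pb = 891.25 − 1.25·(3341/9) = 3845/9 and Ps = 98 + 1·(3341/9) = 4223/9.
The subsidy expands output by 3341/9 − 3173/9 = 56/3 past the efficient level; on those units the gap between marginal cost and willingness to pay runs from 0 up to 42.
DWL = ½ × 42 × 56/3 = 392.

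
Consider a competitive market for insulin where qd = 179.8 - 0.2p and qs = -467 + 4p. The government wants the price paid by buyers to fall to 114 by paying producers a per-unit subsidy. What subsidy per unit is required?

Required subsidy s = 42 per unit

At a buyer price of 114, quantity demanded is 179.8 − 0.2·114 = 157.
Sellers supply 157 only when they receive ps with -467 + 4·ps = 157, i.e. ps = 156.
s = ps − pb = 156 − 114 = 42.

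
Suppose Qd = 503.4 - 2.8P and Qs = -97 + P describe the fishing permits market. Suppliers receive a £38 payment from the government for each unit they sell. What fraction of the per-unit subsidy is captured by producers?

Pre-subsidy: 503.4 - 2.8P = -97 + P gives P* = 158, Q* = 61.
With the subsidy, sellers receive Ps = Pb + 38 for each unit, where Pb is the price buyers pay.
Supply in terms of Pb becomes Qs = -97 + 1(Pb + 38) = -59 + Pb. Setting this equal to demand: 503.4 - 2.8Pb = -59 + Pb, so Pb = 148.
Sellers receive Ps = 148 + 38 = 186; Q' = 503.4 − 2.8·148 = 89.
Buyers' price falls by P* − Pb = 158 − 148 = 10; sellers' price rises by Ps − P* = 186 − 158 = 28.
So producers capture 28/38 = 14/19 of each unit of subsidy.

Producer share = 14/19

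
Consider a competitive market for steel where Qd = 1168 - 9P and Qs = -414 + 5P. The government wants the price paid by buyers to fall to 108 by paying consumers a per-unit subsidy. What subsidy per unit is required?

At a buyer price of 108, quantity demanded is 1168 − 9·108 = 196.
Sellers supply 196 only when they receive Ps with -414 + 5·Ps = 196, i.e. Ps = 122.
s = Ps − Pb = 122 − 108 = 14.

Required subsidy s = 14 per unit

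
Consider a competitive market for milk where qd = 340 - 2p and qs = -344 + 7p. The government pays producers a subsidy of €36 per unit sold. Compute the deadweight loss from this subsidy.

Pre-subsidy: 340 - 2p = -344 + 7p gives p* = 76, q* = 188.
With the subsidy, sellers receive ps = pb + 36 for each unit, where pb is the price buyers pay.
Supply in terms of pb becomes qs = -344 + 7(pb + 36) = -92 + 7pb. Setting this equal to demand: 340 - 2pb = -92 + 7pb, so pb = 48.
Sellers receive ps = 48 + 36 = 84; q' = 340 − 2·48 = 244.
The subsidy expands output by 244 − 188 = 56 past the efficient level; on those units the gap between marginal cost and willingness to pay runs from 0 up to 36.
DWL = ½ × 36 × 56 = 1008.

Deadweight loss = €1008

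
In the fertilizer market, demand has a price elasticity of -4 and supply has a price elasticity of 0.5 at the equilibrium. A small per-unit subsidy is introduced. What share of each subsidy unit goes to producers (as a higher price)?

Producer share = 8/9

For a small subsidy around the equilibrium, the benefit split depends on the relative slopes, which at a point are proportional to the elasticities.
Buyer share = εs/(εs + |εd|) = 0.5/(0.5 + 4) = 1/9; seller share = |εd|/(εs + |εd|) = 8/9.
So producers capture 8/9 of the subsidy.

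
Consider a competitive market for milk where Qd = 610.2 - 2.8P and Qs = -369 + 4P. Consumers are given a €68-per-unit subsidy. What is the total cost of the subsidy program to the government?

Government cost = €21692

Pre-subsidy: 610.2 - 2.8P = -369 + 4P gives P* = 144, Q* = 207.
With the rebate, buyers effectively pay Pb = Ps − 68, where Ps is the price sellers receive.
Demand in terms of Ps becomes Qd = 610.2 − 2.8(Ps − 68) = 800.6 - 2.8Ps. Setting this equal to supply: 800.6 - 2.8Ps = -369 + 4Ps, so Ps = 172.
Buyers pay Pb = 172 − 68 = 104; Q' = -369 + 4·172 = 319.
Government outlay = subsidy × quantity = 68 × 319 = 21692.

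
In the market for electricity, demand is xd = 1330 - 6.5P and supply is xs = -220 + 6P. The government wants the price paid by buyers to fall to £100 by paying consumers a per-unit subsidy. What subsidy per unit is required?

At a buyer price of 100, quantity demanded is 1330 − 6.5·100 = 680.
Sellers supply 680 only when they receive Ps with -220 + 6·Ps = 680, i.e. Ps = 150.
s = Ps − Pb = 150 − 100 = 50.

Required subsidy s = £50 per unit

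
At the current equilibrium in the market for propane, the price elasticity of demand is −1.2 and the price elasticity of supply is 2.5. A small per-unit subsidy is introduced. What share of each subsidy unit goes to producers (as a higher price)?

Producer share = 12/37

For a small subsidy around the equilibrium, the benefit split depends on the relative slopes, which at a point are proportional to the elasticities.
Buyer share = εs/(εs + |εd|) = 2.5/(2.5 + 1.2) = 25/37; seller share = |εd|/(εs + |εd|) = 12/37.
So producers capture 12/37 of the subsidy.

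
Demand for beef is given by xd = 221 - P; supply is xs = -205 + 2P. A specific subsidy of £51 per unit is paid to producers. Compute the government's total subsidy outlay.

Government cost = £5763

Pre-subsidy: 221 - P = -205 + 2P gives P* = 142, x* = 79.
With the subsidy, sellers receive Ps = Pb + 51 for each unit, where Pb is the price buyers pay.
Supply in terms of Pb becomes xs = -205 + 2(Pb + 51) = -103 + 2Pb. Setting this equal to demand: 221 - Pb = -103 + 2Pb, so Pb = 108.
Sellers receive Ps = 108 + 51 = 159; x' = 221 − 1·108 = 113.
Government outlay = subsidy × quantity = 51 × 113 = 5763.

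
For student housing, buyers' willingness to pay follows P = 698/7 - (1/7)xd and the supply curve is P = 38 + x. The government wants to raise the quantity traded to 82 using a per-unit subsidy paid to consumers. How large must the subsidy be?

At x = 82, from the demand curve buyers pay Pb = 698/7 − (1/7)·82 = 88; from the supply curve sellers need Ps = 38 + 1·82 = 120.
The subsidy must fill the gap: s = Ps − Pb = 120 − 88 = 32.

Required subsidy s = 32 per unit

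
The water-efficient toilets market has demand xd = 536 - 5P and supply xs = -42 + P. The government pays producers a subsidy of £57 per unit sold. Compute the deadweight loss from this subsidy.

Deadweight loss = £1353.75

Pre-subsidy: 536 - 5P = -42 + P gives P* = 289/3, x* = 163/3.
With the subsidy, sellers receive Ps = Pb + 57 for each unit, where Pb is the price buyers pay.
Supply in terms of Pb becomes xs = -42 + 1(Pb + 57) = 15 + Pb. Setting this equal to demand: 536 - 5Pb = 15 + Pb, so Pb = 521/6.
Sellers receive Ps = 521/6 + 57 = 863/6; x' = 536 − 5·(521/6) = 611/6.
The subsidy expands output by 611/6 − 163/3 = 47.5 past the efficient level; on those units the gap between marginal cost and willingness to pay runs from 0 up to 57.
DWL = ½ × 57 × 47.5 = 1353.75.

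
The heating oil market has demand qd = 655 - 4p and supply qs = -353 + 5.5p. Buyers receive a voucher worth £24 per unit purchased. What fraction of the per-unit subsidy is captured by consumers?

Pre-subsidy: 655 - 4p = -353 + 5.5p gives p* = 2016/19, q* = 4381/19.
With the rebate, buyers effectively pay pb = ps − 24, where ps is the price sellers receive.
Demand in terms of ps becomes qd = 655 − 4(ps − 24) = 751 - 4ps. Setting this equal to supply: 751 - 4ps = -353 + 5.5ps, so ps = 2208/19.
Buyers pay pb = 2208/19 − 24 = 1752/19; q' = -353 + 5.5·(2208/19) = 5437/19.
Buyers' price falls by p* − pb = 2016/19 − 1752/19 = 264/19; sellers' price rises by ps − p* = 2208/19 − 2016/19 = 192/19.
So consumers capture (264/19)/24 = 11/19 of each unit of subsidy.

Consumer share = 11/19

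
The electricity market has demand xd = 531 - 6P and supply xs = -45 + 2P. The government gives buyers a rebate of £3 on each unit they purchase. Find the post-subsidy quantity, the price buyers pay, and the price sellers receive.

x' = 103.5; buyers pay £71.25; sellers receive £74.25

Pre-subsidy: 531 - 6P = -45 + 2P gives P* = 72, x* = 99.
With the rebate, buyers effectively pay Pb = Ps − 3, where Ps is the price sellers receive.
Demand in terms of Ps becomes xd = 531 − 6(Ps − 3) = 549 - 6Ps. Setting this equal to supply: 549 - 6Ps = -45 + 2Ps, so Ps = 74.25.
Buyers pay Pb = 74.25 − 3 = 71.25; x' = -45 + 2·74.25 = 103.5.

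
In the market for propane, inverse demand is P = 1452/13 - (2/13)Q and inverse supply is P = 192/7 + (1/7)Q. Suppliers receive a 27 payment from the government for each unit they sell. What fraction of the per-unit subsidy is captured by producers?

Producer share = 13/27

Pre-subsidy: 1452/13 - (2/13)Q = 192/7 + (1/7)Q gives Q* = 284 and P* = 68.
With the subsidy, sellers receive Ps = Pb + 27 for each unit, where Pb is the price buyers pay.
On the curves, Pb = 1452/13 - (2/13)Q and Ps = 192/7 + (1/7)Q; the wedge Ps − Pb = 27 gives 192/7 + (1/7)Q − (1452/13 - (2/13)Q) = 27, so Q' = 375.
Then Pb = 1452/13 − (2/13)·375 = 54 and Ps = 192/7 + (1/7)·375 = 81.
Buyers' price falls by P* − Pb = 68 − 54 = 14; sellers' price rises by Ps − P* = 81 − 68 = 13.
So producers capture 13/27 = 13/27 of each unit of subsidy.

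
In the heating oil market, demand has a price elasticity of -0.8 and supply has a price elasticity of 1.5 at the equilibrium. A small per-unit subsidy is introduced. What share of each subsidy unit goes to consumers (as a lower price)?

Consumer share = 15/23

For a small subsidy around the equilibrium, the benefit split depends on the relative slopes, which at a point are proportional to the elasticities.
Buyer share = εs/(εs + |εd|) = 1.5/(1.5 + 0.8) = 15/23; seller share = |εd|/(εs + |εd|) = 8/23.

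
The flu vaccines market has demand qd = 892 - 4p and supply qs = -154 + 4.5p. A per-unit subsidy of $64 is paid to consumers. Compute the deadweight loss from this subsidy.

Pre-subsidy: 892 - 4p = -154 + 4.5p gives p* = 2092/17, q* = 6796/17.
With the rebate, buyers effectively pay pb = ps − 64, where ps is the price sellers receive.
Demand in terms of ps becomes qd = 892 − 4(ps − 64) = 1148 - 4ps. Setting this equal to supply: 1148 - 4ps = -154 + 4.5ps, so ps = 2604/17.
Buyers pay pb = 2604/17 − 64 = 1516/17; q' = -154 + 4.5·(2604/17) = 9100/17.
The subsidy expands output by 9100/17 − 6796/17 = 2304/17 past the efficient level; on those units the gap between marginal cost and willingness to pay runs from 0 up to 64.
DWL = ½ × 64 × 2304/17 = 73728/17.

Deadweight loss = 73728/17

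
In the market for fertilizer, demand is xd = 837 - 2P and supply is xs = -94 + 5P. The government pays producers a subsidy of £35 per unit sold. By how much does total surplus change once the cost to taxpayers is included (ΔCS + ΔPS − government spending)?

Net change in total surplus = -£875

Pre-subsidy: 837 - 2P = -94 + 5P gives P* = 133, x* = 571.
With the subsidy, sellers receive Ps = Pb + 35 for each unit, where Pb is the price buyers pay.
Supply in terms of Pb becomes xs = -94 + 5(Pb + 35) = 81 + 5Pb. Setting this equal to demand: 837 - 2Pb = 81 + 5Pb, so Pb = 108.
Sellers receive Ps = 108 + 35 = 143; x' = 837 − 2·108 = 621.
ΔCS = ½(571 + 621)(133 − 108) = 14900; ΔPS = ½(571 + 621)(143 − 133) = 5960.
Government spending = 35 × 621 = 21735.
Net change = 14900 + 5960 − 21735 = -875. The loss equals the DWL triangle ½·35·50.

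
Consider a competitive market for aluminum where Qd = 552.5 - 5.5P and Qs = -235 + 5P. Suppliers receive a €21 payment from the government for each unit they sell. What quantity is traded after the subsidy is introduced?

Pre-subsidy: 552.5 - 5.5P = -235 + 5P gives P* = 75, Q* = 140.
With the subsidy, sellers receive Ps = Pb + 21 for each unit, where Pb is the price buyers pay.
Supply in terms of Pb becomes Qs = -235 + 5(Pb + 21) = -130 + 5Pb. Setting this equal to demand: 552.5 - 5.5Pb = -130 + 5Pb, so Pb = 65.
Sellers receive Ps = 65 + 21 = 86; Q' = 552.5 − 5.5·65 = 195.

Q' = 195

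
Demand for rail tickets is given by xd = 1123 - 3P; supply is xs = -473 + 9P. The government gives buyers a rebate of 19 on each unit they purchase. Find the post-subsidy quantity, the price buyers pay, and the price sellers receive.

x' = 766.75; buyers pay 118.75; sellers receive 137.75

Pre-subsidy: 1123 - 3P = -473 + 9P gives P* = 133, x* = 724.
With the rebate, buyers effectively pay Pb = Ps − 19, where Ps is the price sellers receive.
Demand in terms of Ps becomes xd = 1123 − 3(Ps − 19) = 1180 - 3Ps. Setting this equal to supply: 1180 - 3Ps = -473 + 9Ps, so Ps = 137.75.
Buyers pay Pb = 137.75 − 19 = 118.75; x' = -473 + 9·137.75 = 766.75.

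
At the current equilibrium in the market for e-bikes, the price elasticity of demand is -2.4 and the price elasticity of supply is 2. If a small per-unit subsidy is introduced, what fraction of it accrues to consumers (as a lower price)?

Consumer share = 5/11

For a small subsidy around the equilibrium, the benefit split depends on the relative slopes, which at a point are proportional to the elasticities.
Buyer share = εs/(εs + |εd|) = 2/(2 + 2.4) = 5/11; seller share = |εd|/(εs + |εd|) = 6/11.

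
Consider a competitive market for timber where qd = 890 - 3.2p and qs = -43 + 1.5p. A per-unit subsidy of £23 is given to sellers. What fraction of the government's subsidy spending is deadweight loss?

Pre-subsidy: 890 - 3.2p = -43 + 1.5p gives p* = 9330/47, q* = 11974/47.
With the subsidy, sellers receive ps = pb + 23 for each unit, where pb is the price buyers pay.
Supply in terms of pb becomes qs = -43 + 1.5(pb + 23) = -8.5 + 1.5pb. Setting this equal to demand: 890 - 3.2pb = -8.5 + 1.5pb, so pb = 8985/47.
Sellers receive ps = 8985/47 + 23 = 10066/47; q' = 890 − 3.2·(8985/47) = 13078/47.
ΔCS = ½(11974/47 + 13078/47)(9330/47 − 8985/47) = 4321470/2209; ΔPS = ½(11974/47 + 13078/47)(10066/47 − 9330/47) = 9219136/2209.
Government spending = 23 × 13078/47 = 300794/47.
DWL = ½ × 23 × (13078/47 − 11974/47) = 12696/47; fraction = (12696/47) / (300794/47) = 276/6539.

DWL / government spending = 276/6539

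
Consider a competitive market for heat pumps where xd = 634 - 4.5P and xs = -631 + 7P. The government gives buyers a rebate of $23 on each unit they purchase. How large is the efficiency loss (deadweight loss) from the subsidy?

Pre-subsidy: 634 - 4.5P = -631 + 7P gives P* = 110, x* = 139.
With the rebate, buyers effectively pay Pb = Ps − 23, where Ps is the price sellers receive.
Demand in terms of Ps becomes xd = 634 − 4.5(Ps − 23) = 737.5 - 4.5Ps. Setting this equal to supply: 737.5 - 4.5Ps = -631 + 7Ps, so Ps = 119.
Buyers pay Pb = 119 − 23 = 96; x' = -631 + 7·119 = 202.
The subsidy expands output by 202 − 139 = 63 past the efficient level; on those units the gap between marginal cost and willingness to pay runs from 0 up to 23.
DWL = ½ × 23 × 63 = 724.5.

Deadweight loss = $724.5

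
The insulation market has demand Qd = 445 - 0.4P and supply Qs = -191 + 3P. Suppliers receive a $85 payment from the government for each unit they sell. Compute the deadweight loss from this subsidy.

Pre-subsidy: 445 - 0.4P = -191 + 3P gives P* = 3180/17, Q* = 6293/17.
With the subsidy, sellers receive Ps = Pb + 85 for each unit, where Pb is the price buyers pay.
Supply in terms of Pb becomes Qs = -191 + 3(Pb + 85) = 64 + 3Pb. Setting this equal to demand: 445 - 0.4Pb = 64 + 3Pb, so Pb = 1905/17.
Sellers receive Ps = 1905/17 + 85 = 3350/17; Q' = 445 − 0.4·(1905/17) = 6803/17.
The subsidy expands output by 6803/17 − 6293/17 = 30 past the efficient level; on those units the gap between marginal cost and willingness to pay runs from 0 up to 85.
DWL = ½ × 85 × 30 = 1275.

Deadweight loss = $1275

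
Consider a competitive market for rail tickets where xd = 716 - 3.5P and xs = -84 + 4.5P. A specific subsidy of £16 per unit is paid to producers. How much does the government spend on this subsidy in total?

Government cost = £6360

Pre-subsidy: 716 - 3.5P = -84 + 4.5P gives P* = 100, x* = 366.
With the subsidy, sellers receive Ps = Pb + 16 for each unit, where Pb is the price buyers pay.
Supply in terms of Pb becomes xs = -84 + 4.5(Pb + 16) = -12 + 4.5Pb. Setting this equal to demand: 716 - 3.5Pb = -12 + 4.5Pb, so Pb = 91.
Sellers receive Ps = 91 + 16 = 107; x' = 716 − 3.5·91 = 397.5.
Government outlay = subsidy × quantity = 16 × 397.5 = 6360.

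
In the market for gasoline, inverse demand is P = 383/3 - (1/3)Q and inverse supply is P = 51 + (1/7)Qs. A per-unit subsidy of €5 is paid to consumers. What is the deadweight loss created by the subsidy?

Deadweight loss = €26.25

Pre-subsidy: 383/3 - (1/3)Q = 51 + (1/7)Q gives Q* = 161 and P* = 74.
With the rebate, buyers effectively pay Pb = Ps − 5, where Ps is the price sellers receive.
On the curves, Pb = 383/3 - (1/3)Q and Ps = 51 + (1/7)Q; the wedge Ps − Pb = 5 gives 51 + (1/7)Q − (383/3 - (1/3)Q) = 5, so Q' = 171.5.
Then Pb = 383/3 − (1/3)·171.5 = 70.5 and Ps = 51 + (1/7)·171.5 = 75.5.
The subsidy expands output by 171.5 − 161 = 10.5 past the efficient level; on those units the gap between marginal cost and willingness to pay runs from 0 up to 5.
DWL = ½ × 5 × 10.5 = 26.25.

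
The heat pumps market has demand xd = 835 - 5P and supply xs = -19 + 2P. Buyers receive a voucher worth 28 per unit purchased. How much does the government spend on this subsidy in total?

Government cost = 7420

Pre-subsidy: 835 - 5P = -19 + 2P gives P* = 122, x* = 225.
With the rebate, buyers effectively pay Pb = Ps − 28, where Ps is the price sellers receive.
Demand in terms of Ps becomes xd = 835 − 5(Ps − 28) = 975 - 5Ps. Setting this equal to supply: 975 - 5Ps = -19 + 2Ps, so Ps = 142.
Buyers pay Pb = 142 − 28 = 114; x' = -19 + 2·142 = 265.
Government outlay = subsidy × quantity = 28 × 265 = 7420.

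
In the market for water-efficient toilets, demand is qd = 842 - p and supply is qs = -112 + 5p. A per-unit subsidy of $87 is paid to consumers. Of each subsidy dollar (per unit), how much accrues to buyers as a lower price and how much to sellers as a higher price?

Pre-subsidy: 842 - p = -112 + 5p gives p* = 159, q* = 683.
With the rebate, buyers effectively pay pb = ps − 87, where ps is the price sellers receive.
Demand in terms of ps becomes qd = 842 − 1(ps − 87) = 929 - ps. Setting this equal to supply: 929 - ps = -112 + 5ps, so ps = 173.5.
Buyers pay pb = 173.5 − 87 = 86.5; q' = -112 + 5·173.5 = 755.5.
Buyers' price falls by p* − pb = 159 − 86.5 = 72.5; sellers' price rises by ps − p* = 173.5 − 159 = 14.5.

Buyers gain $72.5 per unit; sellers gain $14.5 per unit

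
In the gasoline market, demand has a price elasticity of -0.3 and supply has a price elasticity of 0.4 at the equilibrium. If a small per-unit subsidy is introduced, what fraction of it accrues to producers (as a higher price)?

For a small subsidy around the equilibrium, the benefit split depends on the relative slopes, which at a point are proportional to the elasticities.
Buyer share = εs/(εs + |εd|) = 0.4/(0.4 + 0.3) = 4/7; seller share = |εd|/(εs + |εd|) = 3/7.
So producers capture 3/7 of the subsidy.

Producer share = 3/7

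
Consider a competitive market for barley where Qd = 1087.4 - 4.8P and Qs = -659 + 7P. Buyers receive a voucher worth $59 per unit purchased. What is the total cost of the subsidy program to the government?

Government cost = $32155

Pre-subsidy: 1087.4 - 4.8P = -659 + 7P gives P* = 148, Q* = 377.
With the rebate, buyers effectively pay Pb = Ps − 59, where Ps is the price sellers receive.
Demand in terms of Ps becomes Qd = 1087.4 − 4.8(Ps − 59) = 1370.6 - 4.8Ps. Setting this equal to supply: 1370.6 - 4.8Ps = -659 + 7Ps, so Ps = 172.
Buyers pay Pb = 172 − 59 = 113; Q' = -659 + 7·172 = 545.
Government outlay = subsidy × quantity = 59 × 545 = 32155.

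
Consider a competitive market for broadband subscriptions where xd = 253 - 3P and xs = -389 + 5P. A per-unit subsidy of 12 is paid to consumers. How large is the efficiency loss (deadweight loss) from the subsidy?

Pre-subsidy: 253 - 3P = -389 + 5P gives P* = 80.25, x* = 12.25.
With the rebate, buyers effectively pay Pb = Ps − 12, where Ps is the price sellers receive.
Demand in terms of Ps becomes xd = 253 − 3(Ps − 12) = 289 - 3Ps. Setting this equal to supply: 289 - 3Ps = -389 + 5Ps, so Ps = 84.75.
Buyers pay Pb = 84.75 − 12 = 72.75; x' = -389 + 5·84.75 = 34.75.
The subsidy expands output by 34.75 − 12.25 = 22.5 past the efficient level; on those units the gap between marginal cost and willingness to pay runs from 0 up to 12.
DWL = ½ × 12 × 22.5 = 135.

Deadweight loss = 135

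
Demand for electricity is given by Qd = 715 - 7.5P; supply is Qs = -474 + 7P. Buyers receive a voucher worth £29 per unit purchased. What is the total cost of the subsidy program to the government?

Pre-subsidy: 715 - 7.5P = -474 + 7P gives P* = 82, Q* = 100.
With the rebate, buyers effectively pay Pb = Ps − 29, where Ps is the price sellers receive.
Demand in terms of Ps becomes Qd = 715 − 7.5(Ps − 29) = 932.5 - 7.5Ps. Setting this equal to supply: 932.5 - 7.5Ps = -474 + 7Ps, so Ps = 97.
Buyers pay Pb = 97 − 29 = 68; Q' = -474 + 7·97 = 205.
Government outlay = subsidy × quantity = 29 × 205 = 5945.

Government cost = £5945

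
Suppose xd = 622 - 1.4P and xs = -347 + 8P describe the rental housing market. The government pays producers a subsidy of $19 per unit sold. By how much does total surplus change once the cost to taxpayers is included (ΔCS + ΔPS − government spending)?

Net change in total surplus = -10108/47

Pre-subsidy: 622 - 1.4P = -347 + 8P gives P* = 4845/47, x* = 22451/47.
With the subsidy, sellers receive Ps = Pb + 19 for each unit, where Pb is the price buyers pay.
Supply in terms of Pb becomes xs = -347 + 8(Pb + 19) = -195 + 8Pb. Setting this equal to demand: 622 - 1.4Pb = -195 + 8Pb, so Pb = 4085/47.
Sellers receive Ps = 4085/47 + 19 = 4978/47; x' = 622 − 1.4·(4085/47) = 23515/47.
ΔCS = ½(22451/47 + 23515/47)(4845/47 − 4085/47) = 371640/47; ΔPS = ½(22451/47 + 23515/47)(4978/47 − 4845/47) = 65037/47.
Government spending = 19 × 23515/47 = 446785/47.
Net change = 371640/47 + 65037/47 − 446785/47 = -10108/47. The loss equals the DWL triangle ½·19·1064/47.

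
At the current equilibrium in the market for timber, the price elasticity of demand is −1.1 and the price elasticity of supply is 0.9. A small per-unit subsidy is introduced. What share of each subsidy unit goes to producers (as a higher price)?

For a small subsidy around the equilibrium, the benefit split depends on the relative slopes, which at a point are proportional to the elasticities.
Buyer share = εs/(εs + |εd|) = 0.9/(0.9 + 1.1) = 0.45; seller share = |εd|/(εs + |εd|) = 0.55.
So producers capture 0.55 of the subsidy.

Producer share = 0.55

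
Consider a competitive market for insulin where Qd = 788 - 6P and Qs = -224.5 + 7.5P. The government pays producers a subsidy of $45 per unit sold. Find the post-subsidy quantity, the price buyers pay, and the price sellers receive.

Pre-subsidy: 788 - 6P = -224.5 + 7.5P gives P* = 75, Q* = 338.
With the subsidy, sellers receive Ps = Pb + 45 for each unit, where Pb is the price buyers pay.
Supply in terms of Pb becomes Qs = -224.5 + 7.5(Pb + 45) = 113 + 7.5Pb. Setting this equal to demand: 788 - 6Pb = 113 + 7.5Pb, so Pb = 50.
Sellers receive Ps = 50 + 45 = 95; Q' = 788 − 6·50 = 488.

Q' = 488; buyers pay $50; sellers receive $95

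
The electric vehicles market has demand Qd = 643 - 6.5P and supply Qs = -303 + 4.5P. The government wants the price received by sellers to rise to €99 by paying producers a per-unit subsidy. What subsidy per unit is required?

Required subsidy s = €22 per unit

At a seller price of 99, quantity supplied is -303 + 4.5·99 = 142.5.
Buyers absorb 142.5 only when they pay Pb with 643 − 6.5·Pb = 142.5, i.e. Pb = 77.
s = Ps − Pb = 99 − 77 = 22.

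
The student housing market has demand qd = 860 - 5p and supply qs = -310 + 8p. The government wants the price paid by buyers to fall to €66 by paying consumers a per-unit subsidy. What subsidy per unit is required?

At a buyer price of 66, quantity demanded is 860 − 5·66 = 530.
Sellers supply 530 only when they receive ps with -310 + 8·ps = 530, i.e. ps = 105.
s = ps − pb = 105 − 66 = 39.

Required subsidy s = €39 per unit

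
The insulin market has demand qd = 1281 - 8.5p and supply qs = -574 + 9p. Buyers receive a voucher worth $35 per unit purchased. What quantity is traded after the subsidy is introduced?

Pre-subsidy: 1281 - 8.5p = -574 + 9p gives p* = 106, q* = 380.
With the rebate, buyers effectively pay pb = ps − 35, where ps is the price sellers receive.
Demand in terms of ps becomes qd = 1281 − 8.5(ps − 35) = 1578.5 - 8.5ps. Setting this equal to supply: 1578.5 - 8.5ps = -574 + 9ps, so ps = 123.
Buyers pay pb = 123 − 35 = 88; q' = -574 + 9·123 = 533.

q' = 533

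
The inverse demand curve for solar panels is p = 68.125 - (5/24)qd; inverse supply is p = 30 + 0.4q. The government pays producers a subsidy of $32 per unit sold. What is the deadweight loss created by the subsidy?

Deadweight loss = 61440/73

Pre-subsidy: 68.125 - (5/24)q = 30 + 0.4q gives q* = 4575/73 and p* = 4020/73.
With the subsidy, sellers receive ps = pb + 32 for each unit, where pb is the price buyers pay.
On the curves, pb = 68.125 - (5/24)q and ps = 30 + 0.4q; the wedge ps − pb = 32 gives 30 + 0.4q − (68.125 - (5/24)q) = 32, so q' = 8415/73.
Then pb = 68.125 − (5/24)·(8415/73) = 3220/73 and ps = 30 + 0.4·(8415/73) = 5556/73.
The subsidy expands output by 8415/73 − 4575/73 = 3840/73 past the efficient level; on those units the gap between marginal cost and willingness to pay runs from 0 up to 32.
DWL = ½ × 32 × 3840/73 = 61440/73.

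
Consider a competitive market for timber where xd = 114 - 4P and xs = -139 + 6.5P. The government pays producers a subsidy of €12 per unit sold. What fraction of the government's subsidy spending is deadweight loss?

Pre-subsidy: 114 - 4P = -139 + 6.5P gives P* = 506/21, x* = 370/21.
With the subsidy, sellers receive Ps = Pb + 12 for each unit, where Pb is the price buyers pay.
Supply in terms of Pb becomes xs = -139 + 6.5(Pb + 12) = -61 + 6.5Pb. Setting this equal to demand: 114 - 4Pb = -61 + 6.5Pb, so Pb = 50/3.
Sellers receive Ps = 50/3 + 12 = 86/3; x' = 114 − 4·(50/3) = 142/3.
ΔCS = ½(370/21 + 142/3)(506/21 − 50/3) = 35464/147; ΔPS = ½(370/21 + 142/3)(86/3 − 506/21) = 21824/147.
Government spending = 12 × 142/3 = 568.
DWL = ½ × 12 × (142/3 − 370/21) = 1248/7; fraction = (1248/7) / 568 = 156/497.

DWL / government spending = 156/497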